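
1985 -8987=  - 7002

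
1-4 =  - 3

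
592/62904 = 74/7863 = 0.01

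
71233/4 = 71233/4 = 17808.25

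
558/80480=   279/40240 = 0.01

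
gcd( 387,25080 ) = 3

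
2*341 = 682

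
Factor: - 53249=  - 7^1*7607^1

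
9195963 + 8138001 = 17333964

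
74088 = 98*756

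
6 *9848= 59088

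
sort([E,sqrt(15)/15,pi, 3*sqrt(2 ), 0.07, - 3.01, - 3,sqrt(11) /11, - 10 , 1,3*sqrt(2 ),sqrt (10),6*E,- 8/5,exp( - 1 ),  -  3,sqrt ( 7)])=[ - 10, - 3.01, - 3, - 3, -8/5,0.07, sqrt(15 ) /15,sqrt(11 ) /11,exp( - 1 ),  1, sqrt(7 ), E, pi , sqrt( 10),3*sqrt( 2),3*sqrt( 2 ),  6*E ]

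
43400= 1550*28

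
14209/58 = 244 + 57/58 = 244.98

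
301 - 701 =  - 400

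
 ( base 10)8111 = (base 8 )17657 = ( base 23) F7F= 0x1faf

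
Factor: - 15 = -3^1*5^1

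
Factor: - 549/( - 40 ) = 2^( - 3 )*3^2*5^( - 1 )*61^1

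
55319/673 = 82 + 133/673 = 82.20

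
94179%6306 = 5895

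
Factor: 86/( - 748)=-2^( - 1 )*11^( - 1 )*17^(-1 )*43^1 = -  43/374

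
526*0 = 0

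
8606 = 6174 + 2432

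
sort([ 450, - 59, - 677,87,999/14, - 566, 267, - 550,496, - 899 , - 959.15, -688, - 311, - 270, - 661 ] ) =[ - 959.15, - 899, - 688, - 677, - 661,-566,  -  550, - 311, - 270, - 59,999/14,87 , 267,450,496]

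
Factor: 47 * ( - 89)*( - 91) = 7^1*13^1 * 47^1*89^1 = 380653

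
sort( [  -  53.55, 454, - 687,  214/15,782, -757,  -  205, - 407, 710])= [ - 757 ,  -  687, - 407 , - 205, - 53.55,214/15,454, 710,782 ]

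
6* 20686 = 124116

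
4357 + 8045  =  12402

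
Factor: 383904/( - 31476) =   -  744/61=- 2^3*3^1 *31^1 *61^ ( - 1 )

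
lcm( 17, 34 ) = 34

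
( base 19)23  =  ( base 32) 19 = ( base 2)101001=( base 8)51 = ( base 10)41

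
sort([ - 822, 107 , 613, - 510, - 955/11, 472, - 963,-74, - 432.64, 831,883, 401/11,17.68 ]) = [ - 963, - 822, - 510, - 432.64, - 955/11,-74, 17.68, 401/11, 107 , 472,  613,831, 883] 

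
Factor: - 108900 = -2^2*3^2*5^2*11^2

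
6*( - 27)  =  - 162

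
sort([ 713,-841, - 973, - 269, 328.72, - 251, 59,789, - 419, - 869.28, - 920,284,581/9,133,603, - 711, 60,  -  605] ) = [ - 973, - 920,  -  869.28, - 841, - 711, - 605, - 419, - 269, - 251,59,60, 581/9,133, 284,328.72,603, 713 , 789 ]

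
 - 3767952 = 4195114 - 7963066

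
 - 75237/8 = - 9405 + 3/8 = -  9404.62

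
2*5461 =10922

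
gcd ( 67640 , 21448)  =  8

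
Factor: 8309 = 7^1*1187^1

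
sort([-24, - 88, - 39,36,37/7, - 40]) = [ - 88, - 40, -39, - 24, 37/7,  36]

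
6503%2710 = 1083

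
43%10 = 3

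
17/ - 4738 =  - 1  +  4721/4738 = -0.00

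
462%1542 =462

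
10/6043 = 10/6043= 0.00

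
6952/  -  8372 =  - 1+ 355/2093=-0.83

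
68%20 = 8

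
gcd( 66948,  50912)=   4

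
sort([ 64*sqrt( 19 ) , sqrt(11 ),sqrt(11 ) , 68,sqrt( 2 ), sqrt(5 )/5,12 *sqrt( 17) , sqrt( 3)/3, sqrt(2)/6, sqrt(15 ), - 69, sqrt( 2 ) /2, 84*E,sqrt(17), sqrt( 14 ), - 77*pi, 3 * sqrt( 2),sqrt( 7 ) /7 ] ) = [ - 77 * pi, - 69, sqrt (2)/6 , sqrt(7 ) /7  ,  sqrt(5 ) /5,  sqrt(3 ) /3, sqrt( 2)/2, sqrt(  2),sqrt( 11 ),sqrt (11),sqrt( 14 ), sqrt( 15),  sqrt( 17 ),3*sqrt( 2) , 12 * sqrt( 17),68,84*E , 64*sqrt( 19)]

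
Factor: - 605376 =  - 2^6*3^2*1051^1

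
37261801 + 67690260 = 104952061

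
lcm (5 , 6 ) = 30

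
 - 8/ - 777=8/777 = 0.01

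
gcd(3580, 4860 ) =20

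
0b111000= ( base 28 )20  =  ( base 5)211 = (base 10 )56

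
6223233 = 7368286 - 1145053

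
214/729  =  214/729 = 0.29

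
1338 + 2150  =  3488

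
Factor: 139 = 139^1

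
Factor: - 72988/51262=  - 514/361 = - 2^1*19^ ( - 2 )*257^1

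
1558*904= 1408432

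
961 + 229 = 1190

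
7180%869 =228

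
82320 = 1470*56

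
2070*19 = 39330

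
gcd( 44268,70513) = 1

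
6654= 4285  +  2369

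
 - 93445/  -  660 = 1699/12 = 141.58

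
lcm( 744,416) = 38688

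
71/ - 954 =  - 71/954 = - 0.07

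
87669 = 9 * 9741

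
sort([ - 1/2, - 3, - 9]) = [ - 9, - 3,-1/2 ]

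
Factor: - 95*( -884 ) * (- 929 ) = -2^2*5^1 * 13^1*17^1*19^1 * 929^1 = - 78017420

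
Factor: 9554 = 2^1 * 17^1* 281^1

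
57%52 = 5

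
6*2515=15090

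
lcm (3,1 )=3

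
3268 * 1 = 3268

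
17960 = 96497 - 78537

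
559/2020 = 559/2020=0.28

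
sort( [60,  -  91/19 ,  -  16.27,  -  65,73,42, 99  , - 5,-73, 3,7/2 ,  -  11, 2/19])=[ - 73 , - 65, - 16.27, - 11, - 5, - 91/19, 2/19, 3, 7/2,42, 60, 73, 99]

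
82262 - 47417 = 34845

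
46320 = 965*48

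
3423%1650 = 123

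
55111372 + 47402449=102513821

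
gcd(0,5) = 5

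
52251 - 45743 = 6508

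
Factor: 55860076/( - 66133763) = -2^2*19^1*23^(  -  1) * 37^ (-1 )*77713^(-1 )* 735001^1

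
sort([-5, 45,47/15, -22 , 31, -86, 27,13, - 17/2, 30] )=[ - 86, - 22, - 17/2, - 5,47/15,13,27, 30, 31, 45 ]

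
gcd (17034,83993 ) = 1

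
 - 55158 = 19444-74602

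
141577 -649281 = - 507704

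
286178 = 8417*34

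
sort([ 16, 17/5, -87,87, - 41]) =[-87, - 41,17/5, 16, 87 ] 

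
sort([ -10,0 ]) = [-10,0 ]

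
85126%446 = 386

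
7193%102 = 53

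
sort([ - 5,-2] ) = [- 5,  -  2 ]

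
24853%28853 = 24853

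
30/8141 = 30/8141 = 0.00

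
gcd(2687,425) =1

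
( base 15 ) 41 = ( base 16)3D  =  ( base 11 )56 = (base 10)61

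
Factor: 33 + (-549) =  - 516 = - 2^2*3^1*43^1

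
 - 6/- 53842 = 3/26921 = 0.00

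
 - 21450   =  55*( - 390)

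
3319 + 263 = 3582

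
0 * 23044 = 0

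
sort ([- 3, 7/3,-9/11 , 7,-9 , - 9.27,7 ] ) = [-9.27, - 9, - 3, - 9/11,7/3,  7, 7]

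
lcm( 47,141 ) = 141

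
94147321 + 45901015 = 140048336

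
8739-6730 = 2009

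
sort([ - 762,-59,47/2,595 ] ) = [-762, - 59,47/2,595 ]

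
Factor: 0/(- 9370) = 0=0^1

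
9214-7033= 2181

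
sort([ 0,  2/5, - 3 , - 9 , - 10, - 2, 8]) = [ - 10,-9, - 3, -2, 0 , 2/5, 8]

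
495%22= 11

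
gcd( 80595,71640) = 8955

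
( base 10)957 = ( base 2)1110111101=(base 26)1AL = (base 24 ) 1FL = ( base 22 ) 1lb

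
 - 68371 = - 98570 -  - 30199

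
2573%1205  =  163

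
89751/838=107 + 85/838  =  107.10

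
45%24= 21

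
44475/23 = 44475/23  =  1933.70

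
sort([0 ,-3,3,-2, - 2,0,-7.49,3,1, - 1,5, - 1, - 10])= [-10,-7.49, - 3,-2,-2,-1,-1,0,0,1,  3,3,5 ]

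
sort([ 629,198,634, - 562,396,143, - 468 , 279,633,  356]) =[  -  562, - 468, 143,198,279,356,396,629,633,634]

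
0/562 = 0 = 0.00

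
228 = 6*38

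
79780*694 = 55367320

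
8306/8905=8306/8905 = 0.93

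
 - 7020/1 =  - 7020 = -7020.00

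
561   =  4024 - 3463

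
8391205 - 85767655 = - 77376450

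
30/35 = 6/7 = 0.86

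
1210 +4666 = 5876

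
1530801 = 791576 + 739225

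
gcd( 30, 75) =15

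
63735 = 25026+38709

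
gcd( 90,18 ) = 18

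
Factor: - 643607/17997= - 751/21 = - 3^ ( - 1 )*7^( - 1)*751^1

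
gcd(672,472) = 8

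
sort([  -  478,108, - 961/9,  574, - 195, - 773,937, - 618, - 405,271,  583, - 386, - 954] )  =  [ - 954, - 773,-618,  -  478,  -  405, - 386, - 195, - 961/9,108,  271, 574,583, 937]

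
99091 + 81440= 180531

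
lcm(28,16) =112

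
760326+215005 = 975331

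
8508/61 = 139 + 29/61=139.48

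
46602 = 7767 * 6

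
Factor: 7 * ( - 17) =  - 7^1*17^1 =- 119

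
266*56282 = 14971012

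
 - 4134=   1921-6055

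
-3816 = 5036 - 8852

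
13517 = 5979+7538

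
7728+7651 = 15379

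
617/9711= 617/9711=0.06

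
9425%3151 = 3123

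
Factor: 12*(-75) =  - 2^2*3^2 * 5^2 = - 900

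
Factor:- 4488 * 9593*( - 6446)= 277522113264=2^4* 3^1*11^2*17^1*53^1*181^1*293^1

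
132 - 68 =64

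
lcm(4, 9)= 36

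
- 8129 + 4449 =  -3680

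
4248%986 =304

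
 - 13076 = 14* ( -934 )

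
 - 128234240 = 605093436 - 733327676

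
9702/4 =2425 + 1/2 = 2425.50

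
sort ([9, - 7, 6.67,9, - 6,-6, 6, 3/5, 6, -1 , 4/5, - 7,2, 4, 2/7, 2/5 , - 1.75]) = [-7, - 7, - 6, - 6, - 1.75, - 1, 2/7, 2/5,3/5,4/5,  2, 4,6, 6, 6.67,9,9 ] 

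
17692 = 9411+8281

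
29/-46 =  - 29/46 = - 0.63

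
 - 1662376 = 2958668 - 4621044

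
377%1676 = 377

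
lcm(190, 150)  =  2850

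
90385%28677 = 4354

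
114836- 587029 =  - 472193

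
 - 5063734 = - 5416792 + 353058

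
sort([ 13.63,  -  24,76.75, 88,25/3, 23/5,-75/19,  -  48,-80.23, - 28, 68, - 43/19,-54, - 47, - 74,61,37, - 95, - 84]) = [  -  95, -84, - 80.23,  -  74, -54,-48,-47 , - 28, - 24,-75/19, - 43/19,23/5,25/3,  13.63, 37 , 61, 68,76.75,88] 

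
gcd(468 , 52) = 52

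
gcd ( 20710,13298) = 218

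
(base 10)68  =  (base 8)104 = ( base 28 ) 2C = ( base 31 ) 26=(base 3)2112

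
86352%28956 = 28440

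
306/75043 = 306/75043 = 0.00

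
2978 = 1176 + 1802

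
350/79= 350/79 =4.43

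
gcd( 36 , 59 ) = 1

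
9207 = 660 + 8547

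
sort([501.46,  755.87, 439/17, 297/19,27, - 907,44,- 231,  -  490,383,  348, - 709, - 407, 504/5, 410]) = [ - 907,  -  709,- 490, - 407,-231 , 297/19 , 439/17, 27, 44, 504/5, 348, 383, 410, 501.46, 755.87]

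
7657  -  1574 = 6083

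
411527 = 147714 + 263813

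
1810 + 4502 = 6312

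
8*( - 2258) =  -18064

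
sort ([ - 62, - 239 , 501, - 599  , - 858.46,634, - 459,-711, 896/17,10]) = [  -  858.46, - 711 , - 599, - 459, - 239, - 62, 10, 896/17, 501,634 ]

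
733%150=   133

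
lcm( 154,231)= 462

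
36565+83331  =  119896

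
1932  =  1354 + 578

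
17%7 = 3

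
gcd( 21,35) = 7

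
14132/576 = 3533/144 = 24.53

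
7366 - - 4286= 11652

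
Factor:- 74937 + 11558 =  - 61^1*1039^1 = - 63379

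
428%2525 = 428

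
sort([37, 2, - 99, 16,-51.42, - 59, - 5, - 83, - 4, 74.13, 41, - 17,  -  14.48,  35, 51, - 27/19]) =[-99, - 83, - 59, - 51.42,-17,- 14.48,  -  5, - 4,-27/19, 2,  16, 35 , 37, 41, 51, 74.13]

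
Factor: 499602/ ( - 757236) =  - 83267/126206 = - 2^( - 1)*63103^( - 1)*83267^1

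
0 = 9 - 9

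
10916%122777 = 10916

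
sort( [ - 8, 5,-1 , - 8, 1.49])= [ - 8, - 8, - 1,  1.49, 5]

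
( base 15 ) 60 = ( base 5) 330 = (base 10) 90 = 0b1011010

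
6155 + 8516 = 14671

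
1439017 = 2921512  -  1482495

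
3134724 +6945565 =10080289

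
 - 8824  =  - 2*4412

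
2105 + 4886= 6991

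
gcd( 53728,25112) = 584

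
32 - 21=11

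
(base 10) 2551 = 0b100111110111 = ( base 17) 8e1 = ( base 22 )55l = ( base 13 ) 1213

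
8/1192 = 1/149 =0.01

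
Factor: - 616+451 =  - 165 = - 3^1*5^1 * 11^1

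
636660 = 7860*81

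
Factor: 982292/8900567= 2^2 * 13^(-1 )*41^( - 1)*43^1*5711^1 * 16699^( - 1 ) 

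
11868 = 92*129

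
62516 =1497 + 61019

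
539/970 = 539/970 = 0.56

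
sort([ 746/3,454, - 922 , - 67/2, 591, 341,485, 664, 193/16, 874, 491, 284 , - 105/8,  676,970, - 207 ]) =[ - 922, - 207, - 67/2,-105/8, 193/16 , 746/3,284,  341,  454, 485, 491, 591 , 664, 676, 874, 970] 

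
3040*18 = 54720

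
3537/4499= 3537/4499 = 0.79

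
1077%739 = 338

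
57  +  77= 134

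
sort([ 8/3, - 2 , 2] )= [ - 2, 2, 8/3 ] 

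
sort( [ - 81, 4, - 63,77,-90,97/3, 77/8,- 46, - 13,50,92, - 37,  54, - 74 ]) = [  -  90, - 81, - 74, -63, - 46,-37,  -  13 , 4, 77/8,97/3, 50, 54,77, 92]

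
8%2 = 0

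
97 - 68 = 29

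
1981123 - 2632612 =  - 651489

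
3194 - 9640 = - 6446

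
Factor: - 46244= - 2^2*11^1*1051^1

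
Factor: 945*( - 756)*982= - 2^3*3^6*5^1 *7^2 * 491^1 = - 701560440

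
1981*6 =11886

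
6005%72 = 29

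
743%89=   31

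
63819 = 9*7091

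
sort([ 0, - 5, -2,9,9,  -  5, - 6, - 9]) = [ - 9, - 6,-5, - 5,-2,0,9,9]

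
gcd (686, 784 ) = 98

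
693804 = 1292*537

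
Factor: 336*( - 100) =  - 33600  =  - 2^6*3^1*5^2*7^1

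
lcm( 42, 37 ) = 1554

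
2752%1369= 14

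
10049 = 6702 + 3347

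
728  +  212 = 940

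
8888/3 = 8888/3 = 2962.67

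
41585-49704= - 8119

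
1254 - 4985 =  - 3731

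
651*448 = 291648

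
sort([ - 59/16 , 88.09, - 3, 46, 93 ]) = [  -  59/16,- 3, 46,88.09, 93 ] 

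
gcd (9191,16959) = 1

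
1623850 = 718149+905701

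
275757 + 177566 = 453323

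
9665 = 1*9665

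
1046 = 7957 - 6911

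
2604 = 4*651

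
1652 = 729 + 923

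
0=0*371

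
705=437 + 268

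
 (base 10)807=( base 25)177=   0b1100100111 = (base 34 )np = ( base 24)19f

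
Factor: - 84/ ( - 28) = 3 =3^1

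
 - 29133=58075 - 87208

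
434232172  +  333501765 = 767733937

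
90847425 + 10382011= 101229436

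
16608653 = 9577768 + 7030885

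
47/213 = 47/213=0.22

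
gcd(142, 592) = 2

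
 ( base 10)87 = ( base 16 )57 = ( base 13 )69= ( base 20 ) 47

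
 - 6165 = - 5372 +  - 793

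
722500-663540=58960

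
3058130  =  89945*34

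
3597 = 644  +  2953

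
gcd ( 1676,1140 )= 4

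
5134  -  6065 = -931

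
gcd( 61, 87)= 1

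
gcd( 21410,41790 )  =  10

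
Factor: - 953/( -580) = 2^ ( - 2)*5^( - 1)*29^(  -  1 ) * 953^1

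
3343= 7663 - 4320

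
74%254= 74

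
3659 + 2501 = 6160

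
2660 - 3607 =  - 947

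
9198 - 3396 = 5802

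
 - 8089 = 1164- 9253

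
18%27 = 18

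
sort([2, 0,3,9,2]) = [0, 2,2,3,9]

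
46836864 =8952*5232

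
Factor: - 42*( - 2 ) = 2^2*3^1 * 7^1 = 84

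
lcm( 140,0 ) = 0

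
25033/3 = 8344  +  1/3 = 8344.33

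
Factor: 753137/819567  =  107591/117081 = 3^( - 2)*11^1*9781^1*13009^( - 1)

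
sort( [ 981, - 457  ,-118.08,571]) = [ - 457, - 118.08, 571,981]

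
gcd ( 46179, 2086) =7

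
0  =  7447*0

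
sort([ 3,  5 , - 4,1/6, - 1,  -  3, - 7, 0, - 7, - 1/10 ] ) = [-7,- 7,- 4, - 3, - 1, - 1/10,0,1/6,  3, 5]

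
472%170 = 132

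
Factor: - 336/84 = - 4 = - 2^2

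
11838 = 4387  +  7451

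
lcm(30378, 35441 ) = 212646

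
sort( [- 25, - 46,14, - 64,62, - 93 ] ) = [- 93,-64, - 46,-25,14,62]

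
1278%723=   555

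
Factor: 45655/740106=2^(-1) * 3^( - 2)*5^1*23^1 * 397^1*41117^( - 1 ) 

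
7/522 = 7/522=0.01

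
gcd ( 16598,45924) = 86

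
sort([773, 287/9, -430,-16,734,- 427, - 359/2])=[ - 430 ,-427,  -  359/2, - 16, 287/9, 734,  773]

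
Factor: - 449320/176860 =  - 2^1* 37^( -1 )*47^1 = - 94/37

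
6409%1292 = 1241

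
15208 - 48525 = -33317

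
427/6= 71  +  1/6 =71.17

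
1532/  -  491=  - 1532/491= - 3.12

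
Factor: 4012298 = 2^1*89^1*22541^1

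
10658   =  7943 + 2715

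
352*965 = 339680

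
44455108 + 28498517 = 72953625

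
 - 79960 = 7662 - 87622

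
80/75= 1+1/15=1.07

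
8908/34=262 = 262.00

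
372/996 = 31/83=0.37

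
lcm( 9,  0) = 0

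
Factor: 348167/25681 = 827/61= 61^( - 1)*827^1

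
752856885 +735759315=1488616200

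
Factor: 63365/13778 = 2^( - 1 )*5^1 * 19^1*23^1*29^1 * 83^(  -  2)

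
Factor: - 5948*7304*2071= - 2^5*11^1*19^1* 83^1*109^1*1487^1 = - 89972921632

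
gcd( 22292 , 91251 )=1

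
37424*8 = 299392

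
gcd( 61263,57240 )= 27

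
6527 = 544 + 5983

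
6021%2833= 355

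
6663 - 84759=  -  78096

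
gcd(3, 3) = 3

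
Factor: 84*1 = 2^2*3^1*7^1 = 84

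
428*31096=13309088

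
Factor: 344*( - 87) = - 2^3*3^1*29^1*43^1= - 29928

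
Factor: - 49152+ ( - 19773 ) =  - 68925 = - 3^1 * 5^2*919^1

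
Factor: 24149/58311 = 41/99 = 3^( - 2 )*11^( - 1)*41^1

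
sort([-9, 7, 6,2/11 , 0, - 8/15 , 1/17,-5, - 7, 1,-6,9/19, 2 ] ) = [ - 9, - 7,  -  6, - 5,-8/15,0,1/17,2/11,9/19, 1,2,6,  7]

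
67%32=3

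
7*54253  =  379771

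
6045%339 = 282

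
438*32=14016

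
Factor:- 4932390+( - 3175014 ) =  - 8107404  =  - 2^2*3^1 *675617^1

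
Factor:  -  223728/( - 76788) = 236/81 = 2^2*3^(- 4)*59^1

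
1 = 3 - 2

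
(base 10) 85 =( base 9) 104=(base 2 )1010101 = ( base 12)71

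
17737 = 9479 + 8258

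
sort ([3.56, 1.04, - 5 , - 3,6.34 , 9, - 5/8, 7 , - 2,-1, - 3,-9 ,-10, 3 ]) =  [-10, -9, - 5, - 3, - 3, - 2 , - 1,-5/8,1.04, 3, 3.56, 6.34 , 7,9]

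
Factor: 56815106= 2^1*23^1*349^1*3539^1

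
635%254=127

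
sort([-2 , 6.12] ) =[ - 2,  6.12]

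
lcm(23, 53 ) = 1219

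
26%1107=26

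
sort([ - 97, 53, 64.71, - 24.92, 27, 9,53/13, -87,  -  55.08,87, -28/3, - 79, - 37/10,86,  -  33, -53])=[ - 97, -87,-79, - 55.08,-53, - 33, - 24.92, - 28/3, - 37/10, 53/13,9, 27,53, 64.71,  86,87]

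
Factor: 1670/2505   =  2/3 = 2^1*3^ ( - 1)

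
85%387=85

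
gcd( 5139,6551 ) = 1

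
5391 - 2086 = 3305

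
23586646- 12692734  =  10893912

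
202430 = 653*310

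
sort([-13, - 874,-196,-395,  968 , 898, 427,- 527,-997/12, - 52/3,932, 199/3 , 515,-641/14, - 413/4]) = [  -  874,  -  527, - 395, - 196, - 413/4, - 997/12,-641/14 , - 52/3, - 13 , 199/3,427,515, 898,932, 968]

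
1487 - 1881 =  - 394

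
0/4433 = 0 = 0.00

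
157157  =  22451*7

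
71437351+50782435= 122219786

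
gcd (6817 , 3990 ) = 1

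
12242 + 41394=53636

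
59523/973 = 61 + 170/973 = 61.17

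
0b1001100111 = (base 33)il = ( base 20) 1AF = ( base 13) 384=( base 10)615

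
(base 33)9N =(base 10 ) 320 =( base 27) bn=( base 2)101000000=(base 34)9E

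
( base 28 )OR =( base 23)179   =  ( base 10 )699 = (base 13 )41A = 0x2BB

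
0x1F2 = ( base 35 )E8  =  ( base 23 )LF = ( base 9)613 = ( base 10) 498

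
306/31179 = 102/10393 = 0.01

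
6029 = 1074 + 4955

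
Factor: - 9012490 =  - 2^1 *5^1*901249^1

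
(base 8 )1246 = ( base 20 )1di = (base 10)678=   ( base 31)lr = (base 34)JW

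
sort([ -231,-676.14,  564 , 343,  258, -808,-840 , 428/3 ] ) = [ - 840, - 808,-676.14,-231, 428/3, 258,343,564 ]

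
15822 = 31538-15716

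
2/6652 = 1/3326  =  0.00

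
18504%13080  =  5424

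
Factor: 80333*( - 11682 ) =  - 938450106 = - 2^1*3^2*11^2*59^1 * 67^1*109^1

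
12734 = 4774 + 7960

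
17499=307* 57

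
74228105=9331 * 7955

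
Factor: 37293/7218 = 31/6 = 2^( - 1)*3^(  -  1)*31^1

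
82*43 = 3526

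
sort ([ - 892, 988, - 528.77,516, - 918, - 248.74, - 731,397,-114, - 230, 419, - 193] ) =[ - 918, - 892 , - 731, - 528.77, - 248.74, - 230,  -  193, - 114,397, 419 , 516,988 ]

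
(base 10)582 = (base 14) 2D8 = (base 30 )JC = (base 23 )127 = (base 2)1001000110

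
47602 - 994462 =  - 946860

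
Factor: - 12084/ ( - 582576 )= 19/916 = 2^( - 2)*19^1*229^( - 1)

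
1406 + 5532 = 6938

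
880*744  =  654720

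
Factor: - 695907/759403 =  - 3^2*109^ ( - 1)*6967^( - 1)*77323^1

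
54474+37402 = 91876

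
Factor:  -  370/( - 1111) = 2^1*5^1*11^( - 1)*37^1 * 101^( - 1 )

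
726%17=12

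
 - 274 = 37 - 311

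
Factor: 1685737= 17^2*19^1*307^1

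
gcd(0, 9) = 9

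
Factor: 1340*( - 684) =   -  916560  =  - 2^4 *3^2*5^1*19^1 * 67^1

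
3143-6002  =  -2859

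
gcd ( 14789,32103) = 1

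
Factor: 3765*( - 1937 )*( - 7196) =2^2*3^1 * 5^1*7^1*13^1 * 149^1*251^1  *  257^1 = 52479024780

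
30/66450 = 1/2215  =  0.00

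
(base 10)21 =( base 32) L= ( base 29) l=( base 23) L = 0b10101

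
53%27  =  26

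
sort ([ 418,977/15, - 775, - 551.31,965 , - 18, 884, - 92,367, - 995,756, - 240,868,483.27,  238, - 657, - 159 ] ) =[  -  995, - 775,-657, - 551.31, - 240, - 159,  -  92, - 18,977/15, 238, 367,418, 483.27, 756,868,884,965]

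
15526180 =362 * 42890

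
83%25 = 8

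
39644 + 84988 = 124632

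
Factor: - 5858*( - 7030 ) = 41181740= 2^2 *5^1*19^1*29^1*37^1 *101^1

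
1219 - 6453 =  - 5234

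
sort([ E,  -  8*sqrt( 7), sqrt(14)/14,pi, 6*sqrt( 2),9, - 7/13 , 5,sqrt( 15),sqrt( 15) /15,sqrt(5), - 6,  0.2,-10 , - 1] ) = [ - 8*sqrt(7 ),-10, - 6,-1 , -7/13,0.2, sqrt (15)/15 , sqrt(14)/14,sqrt( 5),E,pi,sqrt(15 ),5, 6*sqrt( 2), 9]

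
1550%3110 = 1550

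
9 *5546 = 49914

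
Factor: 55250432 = 2^9*31^1*59^2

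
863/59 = 863/59 = 14.63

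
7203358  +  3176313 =10379671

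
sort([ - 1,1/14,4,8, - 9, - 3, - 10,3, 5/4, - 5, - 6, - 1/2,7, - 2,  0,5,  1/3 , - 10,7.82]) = [ - 10,-10, - 9, - 6  , - 5, - 3,- 2, - 1, - 1/2, 0,1/14,1/3, 5/4,3,4,5, 7,7.82, 8] 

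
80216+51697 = 131913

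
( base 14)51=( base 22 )35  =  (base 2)1000111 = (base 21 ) 38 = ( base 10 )71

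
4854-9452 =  - 4598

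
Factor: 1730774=2^1*41^1*21107^1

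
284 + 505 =789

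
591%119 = 115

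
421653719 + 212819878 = 634473597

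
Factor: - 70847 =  - 7^1*29^1 * 349^1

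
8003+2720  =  10723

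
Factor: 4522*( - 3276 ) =- 2^3*3^2 * 7^2*13^1*17^1*19^1  =  - 14814072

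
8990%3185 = 2620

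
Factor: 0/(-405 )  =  0^1 = 0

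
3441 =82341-78900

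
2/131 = 2/131 = 0.02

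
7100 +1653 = 8753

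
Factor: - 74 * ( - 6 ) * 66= 2^3*3^2 *11^1 *37^1= 29304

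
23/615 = 23/615  =  0.04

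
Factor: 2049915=3^1 * 5^1 * 7^2*2789^1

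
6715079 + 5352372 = 12067451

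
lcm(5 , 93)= 465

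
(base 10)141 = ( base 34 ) 45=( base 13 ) ab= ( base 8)215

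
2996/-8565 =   -  2996/8565 = - 0.35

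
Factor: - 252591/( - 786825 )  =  3^( - 1 )*5^( - 2)*13^(- 1)*313^1= 313/975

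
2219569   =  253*8773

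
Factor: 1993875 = 3^1*5^3*13^1*409^1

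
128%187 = 128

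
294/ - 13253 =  - 1 + 12959/13253= - 0.02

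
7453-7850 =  - 397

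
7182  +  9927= 17109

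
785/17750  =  157/3550 = 0.04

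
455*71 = 32305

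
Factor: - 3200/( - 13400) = 16/67 = 2^4*67^( - 1 ) 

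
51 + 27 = 78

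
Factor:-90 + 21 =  - 69=-3^1 * 23^1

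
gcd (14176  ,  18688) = 32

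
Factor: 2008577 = 461^1*4357^1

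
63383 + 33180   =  96563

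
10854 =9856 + 998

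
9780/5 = 1956 = 1956.00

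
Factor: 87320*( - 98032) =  -2^7*  5^1*11^1*37^1* 59^1*557^1  =  -8560154240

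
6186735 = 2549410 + 3637325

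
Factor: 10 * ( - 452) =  - 2^3*5^1 *113^1 = - 4520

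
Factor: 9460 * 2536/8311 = 2^5*5^1 * 11^1*43^1  *  317^1*8311^(-1) = 23990560/8311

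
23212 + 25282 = 48494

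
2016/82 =1008/41=24.59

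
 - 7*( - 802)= 5614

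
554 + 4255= 4809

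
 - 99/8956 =- 1+ 8857/8956 = -0.01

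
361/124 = 361/124 = 2.91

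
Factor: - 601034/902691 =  - 2^1*3^( - 3 ) * 7^2*67^ ( - 1 )*499^( - 1)*6133^1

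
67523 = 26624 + 40899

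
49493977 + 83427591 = 132921568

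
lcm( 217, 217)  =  217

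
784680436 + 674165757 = 1458846193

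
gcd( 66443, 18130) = 1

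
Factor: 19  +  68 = 87 = 3^1*29^1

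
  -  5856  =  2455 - 8311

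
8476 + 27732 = 36208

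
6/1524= 1/254 = 0.00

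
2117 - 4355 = -2238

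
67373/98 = 687  +  47/98 = 687.48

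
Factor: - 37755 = -3^2*5^1*839^1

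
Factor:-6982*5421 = -37849422 = -2^1*3^1*13^1 * 139^1*3491^1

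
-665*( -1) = 665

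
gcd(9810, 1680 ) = 30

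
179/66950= 179/66950 = 0.00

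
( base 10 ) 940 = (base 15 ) 42A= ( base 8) 1654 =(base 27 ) 17m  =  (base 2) 1110101100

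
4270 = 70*61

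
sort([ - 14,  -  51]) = [ - 51, - 14]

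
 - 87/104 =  - 87/104 = - 0.84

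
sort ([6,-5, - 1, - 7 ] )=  [ - 7  ,  -  5, - 1,6 ]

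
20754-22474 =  - 1720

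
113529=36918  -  -76611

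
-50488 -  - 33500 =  - 16988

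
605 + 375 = 980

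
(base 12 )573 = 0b1100100111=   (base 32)P7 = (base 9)1086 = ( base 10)807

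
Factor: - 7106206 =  - 2^1*557^1*6379^1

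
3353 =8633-5280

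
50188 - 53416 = -3228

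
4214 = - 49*( - 86)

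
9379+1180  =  10559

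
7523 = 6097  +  1426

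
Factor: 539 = 7^2*11^1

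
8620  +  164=8784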